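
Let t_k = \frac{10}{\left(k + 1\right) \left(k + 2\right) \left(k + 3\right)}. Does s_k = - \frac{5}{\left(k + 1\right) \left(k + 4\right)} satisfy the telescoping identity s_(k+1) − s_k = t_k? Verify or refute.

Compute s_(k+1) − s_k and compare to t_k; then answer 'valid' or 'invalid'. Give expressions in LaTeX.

Invalid: residual \frac{10 \left(- 3 k - 11\right)}{k^{5} + 15 k^{4} + 85 k^{3} + 225 k^{2} + 274 k + 120} ≠ 0.

s_(k+1) = -5/((k + 2)*(k + 5))
s_(k+1) − s_k = 10*(k + 3)/(k**4 + 12*k**3 + 49*k**2 + 78*k + 40)
(s_(k+1) − s_k) − t_k = 10*(-3*k - 11)/(k**5 + 15*k**4 + 85*k**3 + 225*k**2 + 274*k + 120)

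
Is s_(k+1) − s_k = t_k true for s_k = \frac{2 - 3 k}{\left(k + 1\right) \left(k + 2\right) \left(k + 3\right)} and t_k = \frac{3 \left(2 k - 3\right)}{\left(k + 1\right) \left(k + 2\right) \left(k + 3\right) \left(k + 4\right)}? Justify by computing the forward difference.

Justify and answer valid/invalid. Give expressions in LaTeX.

Valid: the claim telescopes to t_k.

s_(k+1) = (-3*k - 1)/((k + 2)*(k + 3)*(k + 4))
s_(k+1) − s_k = 3*(2*k - 3)/(k**4 + 10*k**3 + 35*k**2 + 50*k + 24)
(s_(k+1) − s_k) − t_k = 0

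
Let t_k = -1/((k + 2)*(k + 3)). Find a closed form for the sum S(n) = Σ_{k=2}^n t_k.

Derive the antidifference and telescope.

S(n) = (1 - n)/(4*(n + 3))

Ratio r(k) = (k + 2)/(k + 4).
So A=k + 2 and B=k + 4, with C=1.
Need (k + 2)·f(k+1) − (k + 3)·f(k) = 1.
From deg A=1, deg B=1, deg C=0: d=1.
A polynomial solution: f(k) = k/2.
So s_k = (B(k−1)f/C)·t_k = (k*(k + 3)/2)·t_k = -k/(2*k + 4).
Check: Δs_k = -1/(k**2 + 5*k + 6). ✓
Evaluate: s_(n+1) = (-n - 1)/(2*(n + 3)); subtract s_(2) = -1/4 ⇒ S(n) = (1 - n)/(4*(n + 3)).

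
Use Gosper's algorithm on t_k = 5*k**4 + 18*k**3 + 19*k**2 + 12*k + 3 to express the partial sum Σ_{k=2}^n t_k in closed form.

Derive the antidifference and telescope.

S(n) = n**5 + 7*n**4 + 17*n**3 + 20*n**2 + 12*n - 57

t_(k+1)/t_k = (5*k**4 + 38*k**3 + 103*k**2 + 124*k + 57)/(5*k**4 + 18*k**3 + 19*k**2 + 12*k + 3).
So A=1 and B=1, with C=k**4 + 18*k**3/5 + 19*k**2/5 + 12*k/5 + 3/5.
Solve (1)·f(k+1) − (1)·f(k) = k**4 + 18*k**3/5 + 19*k**2/5 + 12*k/5 + 3/5.
From deg A=0, deg B=0, deg C=4: d=5.
A polynomial solution: f(k) = k**2*(k**3 + 2*k**2 - k + 1)/5.
R(k) = B(k−1)·f(k)/C(k) = k**2*(k**3 + 2*k**2 - k + 1)/(5*k**4 + 18*k**3 + 19*k**2 + 12*k + 3); s_k = R·t_k = k**2*(k**3 + 2*k**2 - k + 1).
s_(k+1) − s_k = 5*k**4 + 18*k**3 + 19*k**2 + 12*k + 3 = t_k.
Telescope: S(n) = s_(n+1) − s_(2) = n**5 + 7*n**4 + 17*n**3 + 20*n**2 + 12*n + 3 − (60) = n**5 + 7*n**4 + 17*n**3 + 20*n**2 + 12*n - 57.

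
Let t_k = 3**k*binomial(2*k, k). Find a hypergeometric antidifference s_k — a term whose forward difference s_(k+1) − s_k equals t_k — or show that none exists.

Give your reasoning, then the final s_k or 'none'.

no hypergeometric antidifference exists

Compute t_(k+1)/t_k: get 6*(2*k + 1)/(k + 1).
So A=12*k + 6 and B=k + 1, with C=1.
Need (12*k + 6)·f(k+1) − (k)·f(k) = 1.
Bound: deg f ≤ -1.
deg f ≤ -1 is impossible — no certificate.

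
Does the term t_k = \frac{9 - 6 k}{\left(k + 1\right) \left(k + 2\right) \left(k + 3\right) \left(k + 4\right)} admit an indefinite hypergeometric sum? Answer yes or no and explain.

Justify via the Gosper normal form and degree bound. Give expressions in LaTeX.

Yes. s_k = \frac{k \left(k^{2} + 6 k + 20\right)}{3 \left(k + 1\right) \left(k + 2\right) \left(k + 3\right)}.

r(k) = (k + 1)*(2*k - 1)/((k + 5)*(2*k - 3)) after simplifying.
Factor: A=k + 1; B=k + 5; C=k - 3/2.
f must satisfy (k + 1)·f(k+1) − (k + 4)·f(k) = k - 3/2.
Degrees (1,1,1) ⇒ d ≤ 3.
Solve for f: f(k) = -k*(k**2 + 6*k + 20)/18 (degree 3 ≤ 3).
Get s_k = R·t_k = k*(k**2 + 6*k + 20)/(3*(k + 1)*(k + 2)*(k + 3)) with R(k) = B(k−1)f(k)/C(k) = -k*(k + 4)*(k**2 + 6*k + 20)/(9*(2*k - 3)).
s_(k+1) − s_k = 3*(3 - 2*k)/(k**4 + 10*k**3 + 35*k**2 + 50*k + 24) = t_k.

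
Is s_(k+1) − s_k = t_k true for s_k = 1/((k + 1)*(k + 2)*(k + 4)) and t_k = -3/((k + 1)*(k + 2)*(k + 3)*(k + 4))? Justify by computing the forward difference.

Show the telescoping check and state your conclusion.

Invalid: residual 4/(k**5 + 15*k**4 + 85*k**3 + 225*k**2 + 274*k + 120) ≠ 0.

s_(k+1) = 1/((k + 2)*(k + 3)*(k + 5))
s_(k+1) − s_k = ((k + 1)*(k + 4) - (k + 3)*(k + 5))/((k + 1)*(k + 2)*(k + 3)*(k + 4)*(k + 5))
(s_(k+1) − s_k) − t_k = 4/(k**5 + 15*k**4 + 85*k**3 + 225*k**2 + 274*k + 120)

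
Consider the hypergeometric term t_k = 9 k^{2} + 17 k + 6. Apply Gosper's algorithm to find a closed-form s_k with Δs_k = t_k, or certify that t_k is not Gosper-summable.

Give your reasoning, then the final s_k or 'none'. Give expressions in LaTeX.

Step 1: r(k) = (9*k**2 + 35*k + 32)/(9*k**2 + 17*k + 6).
Gosper form: A/B · C(k+1)/C(k) with A=1, B=1, C=k**2 + 17*k/9 + 2/3.
Set up (1)·f(k+1) − (1)·f(k) − (k**2 + 17*k/9 + 2/3) = 0.
From deg A=0, deg B=0, deg C=2: d=3.
A polynomial solution: f(k) = k*(3*k**2 + 4*k - 1)/9.
So s_k = (B(k−1)f/C)·t_k = (k*(3*k**2 + 4*k - 1)/(9*k**2 + 17*k + 6))·t_k = k*(3*k**2 + 4*k - 1).
Check: Δs_k = 9*k**2 + 17*k + 6. ✓

s_k = k \left(3 k^{2} + 4 k - 1\right)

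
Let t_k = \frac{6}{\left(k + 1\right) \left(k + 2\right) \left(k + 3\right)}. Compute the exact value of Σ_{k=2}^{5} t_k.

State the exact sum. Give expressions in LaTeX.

Ratio r(k) = (k + 1)/(k + 4).
Normal form (A,B,C) = (k + 1, k + 4, 1).
Need (k + 1)·f(k+1) − (k + 3)·f(k) = 1.
From deg A=1, deg B=1, deg C=0: d=2.
Solve for f: f(k) = k*(k + 3)/4 (degree 2 ≤ 2).
Get s_k = R·t_k = 3*k*(k + 3)/(2*(k + 1)*(k + 2)) with R(k) = B(k−1)f(k)/C(k) = k*(k + 3)**2/4.
Check: Δs_k = 6/(k**3 + 6*k**2 + 11*k + 6). ✓
Σ_(k=2)^(5) t_k = s_(6) − s_(2) = 81/56 − (5/4) = 11/56.

Σ = 11/56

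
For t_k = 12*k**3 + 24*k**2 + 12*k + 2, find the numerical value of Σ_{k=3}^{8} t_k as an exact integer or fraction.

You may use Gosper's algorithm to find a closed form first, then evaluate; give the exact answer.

Σ = 20628

t_(k+1)/t_k = (6*k**3 + 30*k**2 + 48*k + 25)/(6*k**3 + 12*k**2 + 6*k + 1).
Take A(k)=1, B(k)=1, C(k)=k**3 + 2*k**2 + k + 1/6.
Solve (1)·f(k+1) − (1)·f(k) = k**3 + 2*k**2 + k + 1/6.
deg f ≤ 4 (via 0,0,3).
Coefficient equations give f(k) = k**2*(3*k**2 + 2*k - 3)/12.
R(k) = B(k−1)·f(k)/C(k) = k**2*(3*k**2 + 2*k - 3)/(2*(6*k**3 + 12*k**2 + 6*k + 1)); s_k = R·t_k = k**2*(3*k**2 + 2*k - 3).
s_(k+1) − s_k = 12*k**3 + 24*k**2 + 12*k + 2 = t_k.
Evaluate s at k=9 and k=3: 20898 and 270; difference 20628.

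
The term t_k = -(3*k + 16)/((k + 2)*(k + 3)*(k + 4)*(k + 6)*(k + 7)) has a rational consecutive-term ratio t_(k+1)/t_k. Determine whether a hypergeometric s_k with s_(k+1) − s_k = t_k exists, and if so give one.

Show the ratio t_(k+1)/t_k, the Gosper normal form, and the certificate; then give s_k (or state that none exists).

s_k = k*(-k**2 - 11*k - 36)/(36*(k**3 + 11*k**2 + 36*k + 36))

r(k) = (k + 2)*(k + 6)*(3*k + 19)/((k + 5)*(k + 8)*(3*k + 16)) after simplifying.
Normal form (A,B,C) = (k + 2, k + 8, k**2 + 31*k/3 + 80/3).
Need (k + 2)·f(k+1) − (k + 7)·f(k) = k**2 + 31*k/3 + 80/3.
Degrees (1,1,2) ⇒ d ≤ 5.
Solving with deg f ≤ 5: f(k) = k*(k + 4)*(k + 5)*(k**2 + 11*k + 36)/108.
R(k) = B(k−1)·f(k)/C(k) = k*(k + 4)*(k + 7)*(k**2 + 11*k + 36)/(36*(3*k + 16)); s_k = R·t_k = k*(-k**2 - 11*k - 36)/(36*(k**3 + 11*k**2 + 36*k + 36)).
Δs = (-3*k - 16)/(k**5 + 22*k**4 + 185*k**3 + 740*k**2 + 1404*k + 1008), as required.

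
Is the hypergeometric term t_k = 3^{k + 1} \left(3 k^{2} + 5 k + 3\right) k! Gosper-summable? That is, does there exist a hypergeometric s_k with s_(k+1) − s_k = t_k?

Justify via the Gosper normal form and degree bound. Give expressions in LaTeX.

Yes. s_k = 3^{k + 1} k k!.

t_(k+1)/t_k = 3*(3*k**3 + 14*k**2 + 22*k + 11)/(3*k**2 + 5*k + 3).
Factor: A=3*k + 3; B=1; C=k**2 + 5*k/3 + 1.
Need (3*k + 3)·f(k+1) − (1)·f(k) = k**2 + 5*k/3 + 1.
Degrees (1,0,2) ⇒ d ≤ 1.
Match coefficients ⇒ f(k) = k/3.
R(k) = B(k−1)·f(k)/C(k) = k/(3*k**2 + 5*k + 3); s_k = R·t_k = 3**(k + 1)*k*factorial(k).
s_(k+1) − s_k = 3**(k + 1)*(3*k**2 + 5*k + 3)*factorial(k) = t_k.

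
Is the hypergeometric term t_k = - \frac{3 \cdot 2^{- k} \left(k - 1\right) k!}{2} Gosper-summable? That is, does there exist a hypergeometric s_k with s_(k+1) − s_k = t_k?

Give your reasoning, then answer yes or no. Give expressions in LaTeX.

Yes. s_k = - 3 \cdot 2^{- k} k!.

Compute t_(k+1)/t_k: get k*(k + 1)/(2*(k - 1)).
Gosper form: A/B · C(k+1)/C(k) with A=k/2 + 1/2, B=1, C=k - 1.
Set up (k/2 + 1/2)·f(k+1) − (1)·f(k) − (k - 1) = 0.
deg f ≤ 0 (via 1,0,1).
Coefficient equations give f(k) = 2.
Certificate R = B(k−1)f/C = 2/(k - 1) gives s_k = -3*factorial(k)/2**k.
Check: Δs_k = -3*(k - 1)*factorial(k)/(2*2**k). ✓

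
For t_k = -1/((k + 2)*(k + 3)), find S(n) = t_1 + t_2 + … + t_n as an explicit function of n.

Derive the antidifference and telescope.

S(n) = -n/(3*n + 9)

Ratio r(k) = (k + 2)/(k + 4).
Factor: A=k + 2; B=k + 4; C=1.
Need (k + 2)·f(k+1) − (k + 3)·f(k) = 1.
deg f ≤ 1 (via 1,1,0).
Coefficient equations give f(k) = k/2.
Certificate R = B(k−1)f/C = k*(k + 3)/2 gives s_k = -k/(2*k + 4).
Check: Δs_k = -1/(k**2 + 5*k + 6). ✓
Evaluate: s_(n+1) = (-n - 1)/(2*(n + 3)); subtract s_(1) = -1/6 ⇒ S(n) = -n/(3*n + 9).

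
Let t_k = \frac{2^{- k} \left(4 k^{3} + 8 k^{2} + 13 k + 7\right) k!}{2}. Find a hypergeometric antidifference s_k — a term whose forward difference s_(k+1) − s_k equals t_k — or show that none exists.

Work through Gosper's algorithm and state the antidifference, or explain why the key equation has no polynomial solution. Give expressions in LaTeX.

s_k = 2^{- k} \left(2 k + 1\right)^{2} k!

Ratio r(k) = (4*k**4 + 24*k**3 + 61*k**2 + 73*k + 32)/(2*(4*k**3 + 8*k**2 + 13*k + 7)).
Gosper form: A/B · C(k+1)/C(k) with A=k/2 + 1/2, B=1, C=k**3 + 2*k**2 + 13*k/4 + 7/4.
Solve (k/2 + 1/2)·f(k+1) − (1)·f(k) = k**3 + 2*k**2 + 13*k/4 + 7/4.
d = 2 from the (1,0,3) case.
Match coefficients ⇒ f(k) = (2*k + 1)**2/2.
Then R = B(k−1)f/C = 2*(2*k + 1)**2/(4*k**3 + 8*k**2 + 13*k + 7), so s_k = R(k)·t_k = (2*k + 1)**2*factorial(k)/2**k.
s_(k+1) − s_k = (4*k**3 + 8*k**2 + 13*k + 7)*factorial(k)/(2*2**k) = t_k.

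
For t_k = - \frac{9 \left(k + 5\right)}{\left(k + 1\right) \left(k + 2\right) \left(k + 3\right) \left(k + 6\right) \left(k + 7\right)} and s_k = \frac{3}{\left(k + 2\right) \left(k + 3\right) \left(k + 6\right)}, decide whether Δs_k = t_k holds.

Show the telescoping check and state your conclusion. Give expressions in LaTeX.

Invalid: residual \frac{12 \left(2 k + 11\right)}{k^{6} + 23 k^{5} + 207 k^{4} + 925 k^{3} + 2144 k^{2} + 2412 k + 1008} ≠ 0.

s_(k+1) = 3/((k + 3)*(k + 4)*(k + 7))
s_(k+1) − s_k = 3*(-3*k - 16)/(k**5 + 22*k**4 + 185*k**3 + 740*k**2 + 1404*k + 1008)
(s_(k+1) − s_k) − t_k = 12*(2*k + 11)/(k**6 + 23*k**5 + 207*k**4 + 925*k**3 + 2144*k**2 + 2412*k + 1008)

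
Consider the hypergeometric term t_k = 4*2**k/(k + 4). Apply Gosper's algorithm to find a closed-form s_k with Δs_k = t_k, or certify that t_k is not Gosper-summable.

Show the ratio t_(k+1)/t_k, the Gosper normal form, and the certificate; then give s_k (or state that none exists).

none — t_k is not Gosper-summable

t_(k+1)/t_k = 2*(k + 4)/(k + 5).
Factor: A=2*k + 8; B=k + 5; C=1.
Need (2*k + 8)·f(k+1) − (k + 4)·f(k) = 1.
Degrees (1,1,0) ⇒ d ≤ -1.
deg f ≤ -1 is impossible — no certificate.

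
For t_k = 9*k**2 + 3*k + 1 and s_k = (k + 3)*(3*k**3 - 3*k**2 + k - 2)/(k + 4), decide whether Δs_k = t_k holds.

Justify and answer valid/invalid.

Invalid: residual 6*(-k**3 - 7*k**2 - 2*k - 1)/(k**2 + 9*k + 20) ≠ 0.

s_(k+1) = (k + 4)*(k + 3*(k + 1)**3 - 3*(k + 1)**2 - 1)/(k + 5)
s_(k+1) − s_k = (9*k**4 + 78*k**3 + 166*k**2 + 57*k + 14)/(k**2 + 9*k + 20)
(s_(k+1) − s_k) − t_k = 6*(-k**3 - 7*k**2 - 2*k - 1)/(k**2 + 9*k + 20)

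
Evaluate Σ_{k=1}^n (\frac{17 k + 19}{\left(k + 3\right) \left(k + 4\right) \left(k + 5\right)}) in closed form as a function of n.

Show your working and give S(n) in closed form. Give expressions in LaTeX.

S(n) = \frac{n \left(13 n + 32\right)}{5 \left(n^{2} + 9 n + 20\right)}

Ratio r(k) = (k + 3)*(17*k + 36)/((k + 6)*(17*k + 19)).
Take A(k)=k + 3, B(k)=k + 6, C(k)=k + 19/17.
Key eq: (k + 3)·f(k+1) = (k + 5)·f(k) + (k + 19/17).
deg f ≤ 2 (via 1,1,1).
Solving with deg f ≤ 2: f(k) = k*(35*k + 41)/204.
Get s_k = R·t_k = k*(35*k + 41)/(12*(k + 3)*(k + 4)) with R(k) = B(k−1)f(k)/C(k) = k*(k + 5)*(35*k + 41)/(12*(17*k + 19)).
s_(k+1) − s_k = (17*k + 19)/(k**3 + 12*k**2 + 47*k + 60) = t_k.
s_(n+1) = (35*n**2 + 111*n + 76)/(12*(n**2 + 9*n + 20)) and s_(1) = 19/60, so S(n) = n*(13*n + 32)/(5*(n**2 + 9*n + 20)).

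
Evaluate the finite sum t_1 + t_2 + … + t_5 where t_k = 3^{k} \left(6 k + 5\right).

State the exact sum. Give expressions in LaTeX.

Compute t_(k+1)/t_k: get 3*(6*k + 11)/(6*k + 5).
So A=3 and B=1, with C=k + 5/6.
Key eq: (3)·f(k+1) = (1)·f(k) + (k + 5/6).
From deg A=0, deg B=0, deg C=1: d=1.
Solving with deg f ≤ 1: f(k) = (3*k - 2)/6.
Get s_k = R·t_k = 3**k*(3*k - 2) with R(k) = B(k−1)f(k)/C(k) = (3*k - 2)/(6*k + 5).
Verify: 3**k*(6*k + 5) matches t_k.
Telescoping: Σ = s_(6) − s_(1) = 11664 − (3) = 11661.

Σ = 11661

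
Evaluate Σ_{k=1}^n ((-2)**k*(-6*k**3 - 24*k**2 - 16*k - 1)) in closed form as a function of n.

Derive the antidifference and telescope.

S(n) = -4*(-2)**n*n**3 - 20*(-2)**n*n**2 - 20*(-2)**n*n - 2*(-2)**n + 2

Compute t_(k+1)/t_k: get 2*(-6*k**3 - 42*k**2 - 82*k - 47)/(6*k**3 + 24*k**2 + 16*k + 1).
Take A(k)=-2, B(k)=1, C(k)=k**3 + 4*k**2 + 8*k/3 + 1/6.
Need (-2)·f(k+1) − (1)·f(k) = k**3 + 4*k**2 + 8*k/3 + 1/6.
d = 3 from the (0,0,3) case.
Match coefficients ⇒ f(k) = -(2*k**3 + 4*k**2 - 4*k - 1)/6.
Get s_k = R·t_k = (-2)**k*(2*k**3 + 4*k**2 - 4*k - 1) with R(k) = B(k−1)f(k)/C(k) = -(2*k**3 + 4*k**2 - 4*k - 1)/(6*k**3 + 24*k**2 + 16*k + 1).
Δs = (-2)**k*(-6*k**3 - 24*k**2 - 16*k - 1), as required.
s_(n+1) = (-2)**(n + 1)*(2*n**3 + 10*n**2 + 10*n + 1) and s_(1) = -2, so S(n) = -4*(-2)**n*n**3 - 20*(-2)**n*n**2 - 20*(-2)**n*n - 2*(-2)**n + 2.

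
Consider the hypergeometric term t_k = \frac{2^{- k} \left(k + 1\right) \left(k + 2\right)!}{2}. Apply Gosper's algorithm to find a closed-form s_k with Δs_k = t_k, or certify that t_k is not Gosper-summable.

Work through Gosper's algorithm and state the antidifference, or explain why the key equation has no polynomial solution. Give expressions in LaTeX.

t_(k+1)/t_k = (k + 2)*(k + 3)/(2*(k + 1)).
A = k/2 + 3/2, B = 1, C = k + 1.
Set up (k/2 + 3/2)·f(k+1) − (1)·f(k) − (k + 1) = 0.
Degrees (1,0,1) ⇒ d ≤ 0.
Match coefficients ⇒ f(k) = 2.
So s_k = (B(k−1)f/C)·t_k = (2/(k + 1))·t_k = factorial(k + 2)/2**k.
s_(k+1) − s_k = (k + 1)*factorial(k + 2)/(2*2**k) = t_k.

s_k = 2^{- k} \left(k + 2\right)!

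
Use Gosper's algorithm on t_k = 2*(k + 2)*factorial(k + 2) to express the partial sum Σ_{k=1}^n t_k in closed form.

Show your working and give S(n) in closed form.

r(k) = (k + 3)**2/(k + 2) after simplifying.
Take A(k)=k + 3, B(k)=1, C(k)=k + 2.
Set up (k + 3)·f(k+1) − (1)·f(k) − (k + 2) = 0.
Degrees (1,0,1) ⇒ d ≤ 0.
Solving with deg f ≤ 0: f(k) = 1.
Certificate R = B(k−1)f/C = 1/(k + 2) gives s_k = 2*factorial(k + 2).
s_(k+1) − s_k = 2*(k + 2)*factorial(k + 2) = t_k.
Σ_(k=1)^n t_k = s_(n+1) − s_(1) = (2*factorial(n + 3)) − (12), i.e. 2*factorial(n + 3) - 12.

S(n) = 2*factorial(n + 3) - 12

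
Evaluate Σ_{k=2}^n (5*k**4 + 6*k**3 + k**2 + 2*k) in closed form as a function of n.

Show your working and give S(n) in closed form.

Compute t_(k+1)/t_k: get (5*k**4 + 26*k**3 + 49*k**2 + 42*k + 14)/(k*(5*k**3 + 6*k**2 + k + 2)).
So A=1 and B=1, with C=k**4 + 6*k**3/5 + k**2/5 + 2*k/5.
Set up (1)·f(k+1) − (1)·f(k) − (k**4 + 6*k**3/5 + k**2/5 + 2*k/5) = 0.
deg f ≤ 5 (via 0,0,4).
Match coefficients ⇒ f(k) = k*(k - 1)*(k**3 - k + 1)/5.
Get s_k = R·t_k = k*(k**4 - k**3 - k**2 + 2*k - 1) with R(k) = B(k−1)f(k)/C(k) = (k - 1)*(k**3 - k + 1)/(5*k**3 + 6*k**2 + k + 2).
Δs = k*(5*k**3 + 6*k**2 + k + 2), as required.
Evaluate: s_(n+1) = n*(n**4 + 4*n**3 + 5*n**2 + 3*n + 1); subtract s_(2) = 14 ⇒ S(n) = n**5 + 4*n**4 + 5*n**3 + 3*n**2 + n - 14.

S(n) = n**5 + 4*n**4 + 5*n**3 + 3*n**2 + n - 14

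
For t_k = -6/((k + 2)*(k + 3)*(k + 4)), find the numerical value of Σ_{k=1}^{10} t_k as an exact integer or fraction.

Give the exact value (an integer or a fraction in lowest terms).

Σ = -85/364

t_(k+1)/t_k = (k + 2)/(k + 5).
A = k + 2, B = k + 5, C = 1.
Solve (k + 2)·f(k+1) − (k + 4)·f(k) = 1.
d = 2 from the (1,1,0) case.
Coefficient equations give f(k) = k*(k + 5)/12.
R(k) = B(k−1)·f(k)/C(k) = k*(k + 4)*(k + 5)/12; s_k = R·t_k = k*(-k - 5)/(2*(k + 2)*(k + 3)).
Verify: -6/(k**3 + 9*k**2 + 26*k + 24) matches t_k.
Evaluate s at k=11 and k=1: -44/91 and -1/4; difference -85/364.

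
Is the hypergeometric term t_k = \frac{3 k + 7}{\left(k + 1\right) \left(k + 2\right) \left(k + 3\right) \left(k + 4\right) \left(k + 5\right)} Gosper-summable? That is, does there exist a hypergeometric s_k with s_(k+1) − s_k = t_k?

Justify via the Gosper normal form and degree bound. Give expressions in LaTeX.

Yes. s_k = \frac{k \left(k^{2} + 8 k + 19\right)}{12 \left(k^{3} + 8 k^{2} + 19 k + 12\right)}.

Ratio r(k) = (k + 1)*(3*k + 10)/((k + 6)*(3*k + 7)).
Factor: A=k + 1; B=k + 6; C=k + 7/3.
Need (k + 1)·f(k+1) − (k + 5)·f(k) = k + 7/3.
Degrees (1,1,1) ⇒ d ≤ 4.
Match coefficients ⇒ f(k) = k*(k + 2)*(k**2 + 8*k + 19)/36.
Certificate R = B(k−1)f/C = k*(k + 2)*(k + 5)*(k**2 + 8*k + 19)/(12*(3*k + 7)) gives s_k = k*(k**2 + 8*k + 19)/(12*(k**3 + 8*k**2 + 19*k + 12)).
Verify: (3*k + 7)/(k**5 + 15*k**4 + 85*k**3 + 225*k**2 + 274*k + 120) matches t_k.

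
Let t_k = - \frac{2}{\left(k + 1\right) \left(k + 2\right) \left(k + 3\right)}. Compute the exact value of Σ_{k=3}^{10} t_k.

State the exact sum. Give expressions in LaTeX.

Σ = -17/390

r(k) = (k + 1)/(k + 4) after simplifying.
Factor: A=k + 1; B=k + 4; C=1.
Key eq: (k + 1)·f(k+1) = (k + 3)·f(k) + (1).
Degrees (1,1,0) ⇒ d ≤ 2.
A polynomial solution: f(k) = k*(k + 3)/4.
Certificate R = B(k−1)f/C = k*(k + 3)**2/4 gives s_k = k*(-k - 3)/(2*(k + 1)*(k + 2)).
Δs = -2/(k**3 + 6*k**2 + 11*k + 6), as required.
Telescoping: Σ = s_(11) − s_(3) = -77/156 − (-9/20) = -17/390.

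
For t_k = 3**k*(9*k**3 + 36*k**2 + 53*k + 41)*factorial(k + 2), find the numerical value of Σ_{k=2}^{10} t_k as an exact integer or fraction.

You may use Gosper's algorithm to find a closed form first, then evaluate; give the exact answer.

Σ = 380568828511869408

Ratio r(k) = 3*(9*k**4 + 90*k**3 + 341*k**2 + 595*k + 417)/(9*k**3 + 36*k**2 + 53*k + 41).
So A=3*k + 9 and B=1, with C=k**3 + 4*k**2 + 53*k/9 + 41/9.
Need (3*k + 9)·f(k+1) − (1)·f(k) = k**3 + 4*k**2 + 53*k/9 + 41/9.
d = 2 from the (1,0,3) case.
Solve for f: f(k) = (3*k**2 - 2*k + 4)/9 (degree 2 ≤ 2).
So s_k = (B(k−1)f/C)·t_k = ((3*k**2 - 2*k + 4)/(9*k**3 + 36*k**2 + 53*k + 41))·t_k = 3**k*(3*k**2 - 2*k + 4)*factorial(k + 2).
Check: Δs_k = 3**k*(9*k**3 + 36*k**2 + 53*k + 41)*factorial(k + 2). ✓
Σ_(k=2)^(10) t_k = s_(11) − s_(2) = 380568828511872000 − (2592) = 380568828511869408.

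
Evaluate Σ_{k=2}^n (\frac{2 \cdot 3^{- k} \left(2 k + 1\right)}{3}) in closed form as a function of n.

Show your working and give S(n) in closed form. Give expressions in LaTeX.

Step 1: r(k) = (2*k + 3)/(3*(2*k + 1)).
So A=1/3 and B=1, with C=k + 1/2.
Set up (1/3)·f(k+1) − (1)·f(k) − (k + 1/2) = 0.
d = 1 from the (0,0,1) case.
Coefficient equations give f(k) = -3*(k + 1)/2.
Get s_k = R·t_k = 2*(-k - 1)/3**k with R(k) = B(k−1)f(k)/C(k) = -3*(k + 1)/(2*k + 1).
Δs = 2*(2*k + 1)/(3*3**k), as required.
s_(n+1) = 2*3**(-n - 1)*(-n - 2) and s_(2) = -2/3, so S(n) = 2*3**(-n - 1)*(3**n - n - 2).

S(n) = 2 \cdot 3^{- n - 1} \left(3^{n} - n - 2\right)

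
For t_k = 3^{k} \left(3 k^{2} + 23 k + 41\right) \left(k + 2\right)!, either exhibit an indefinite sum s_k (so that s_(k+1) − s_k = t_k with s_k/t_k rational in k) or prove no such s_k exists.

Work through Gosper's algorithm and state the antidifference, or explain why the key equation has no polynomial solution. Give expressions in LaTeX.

Step 1: r(k) = 3*(3*k**3 + 38*k**2 + 154*k + 201)/(3*k**2 + 23*k + 41).
So A=3*k + 9 and B=1, with C=k**2 + 23*k/3 + 41/3.
Solve (3*k + 9)·f(k+1) − (1)·f(k) = k**2 + 23*k/3 + 41/3.
deg f ≤ 1 (via 1,0,2).
A polynomial solution: f(k) = (k + 4)/3.
So s_k = (B(k−1)f/C)·t_k = ((k + 4)/(3*k**2 + 23*k + 41))·t_k = 3**k*(k + 4)*factorial(k + 2).
Verify: 3**k*(3*k**2 + 23*k + 41)*factorial(k + 2) matches t_k.

s_k = 3^{k} \left(k + 4\right) \left(k + 2\right)!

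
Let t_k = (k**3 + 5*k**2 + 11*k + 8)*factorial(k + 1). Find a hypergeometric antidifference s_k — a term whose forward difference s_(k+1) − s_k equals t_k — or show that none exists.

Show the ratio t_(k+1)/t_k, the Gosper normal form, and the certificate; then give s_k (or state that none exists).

Compute t_(k+1)/t_k: get (k**4 + 10*k**3 + 40*k**2 + 73*k + 50)/(k**3 + 5*k**2 + 11*k + 8).
So A=k + 2 and B=1, with C=k**3 + 5*k**2 + 11*k + 8.
f must satisfy (k + 2)·f(k+1) − (1)·f(k) = k**3 + 5*k**2 + 11*k + 8.
From deg A=1, deg B=0, deg C=3: d=2.
Coefficient equations give f(k) = k**2 + 2*k + 2.
So s_k = (B(k−1)f/C)·t_k = ((k**2 + 2*k + 2)/(k**3 + 5*k**2 + 11*k + 8))·t_k = (k**2 + 2*k + 2)*factorial(k + 1).
Verify: (k**3 + 5*k**2 + 11*k + 8)*factorial(k + 1) matches t_k.

s_k = (k**2 + 2*k + 2)*factorial(k + 1)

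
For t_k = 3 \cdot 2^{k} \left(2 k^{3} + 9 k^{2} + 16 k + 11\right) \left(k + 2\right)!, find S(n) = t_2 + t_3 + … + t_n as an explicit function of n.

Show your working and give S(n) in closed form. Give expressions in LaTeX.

Ratio r(k) = 2*(2*k**4 + 21*k**3 + 85*k**2 + 158*k + 114)/(2*k**3 + 9*k**2 + 16*k + 11).
Normal form (A,B,C) = (2*k + 6, 1, k**3 + 9*k**2/2 + 8*k + 11/2).
Set up (2*k + 6)·f(k+1) − (1)·f(k) − (k**3 + 9*k**2/2 + 8*k + 11/2) = 0.
Bound: deg f ≤ 2.
Solving with deg f ≤ 2: f(k) = (k**2 + 1)/2.
Get s_k = R·t_k = 3*2**k*(k**2 + 1)*factorial(k + 2) with R(k) = B(k−1)f(k)/C(k) = (k**2 + 1)/(2*k**3 + 9*k**2 + 16*k + 11).
Δs = 3*2**k*(2*k**3 + 9*k**2 + 16*k + 11)*factorial(k + 2), as required.
Telescope: S(n) = s_(n+1) − s_(2) = 6*2**n*(n**2 + 2*n + 2)*factorial(n + 3) − (1440) = 6*2**n*n**2*factorial(n + 3) + 12*2**n*n*factorial(n + 3) + 12*2**n*factorial(n + 3) - 1440.

S(n) = 6 \cdot 2^{n} n^{2} \left(n + 3\right)! + 12 \cdot 2^{n} n \left(n + 3\right)! + 12 \cdot 2^{n} \left(n + 3\right)! - 1440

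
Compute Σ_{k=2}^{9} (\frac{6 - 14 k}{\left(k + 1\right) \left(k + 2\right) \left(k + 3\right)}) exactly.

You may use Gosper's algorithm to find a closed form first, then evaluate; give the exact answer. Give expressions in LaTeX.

The ratio is (k + 1)*(7*k + 4)/((k + 4)*(7*k - 3)).
A = k + 1, B = k + 4, C = k - 3/7.
Need (k + 1)·f(k+1) − (k + 3)·f(k) = k - 3/7.
Bound: deg f ≤ 2.
A polynomial solution: f(k) = k*(k - 4)/7.
Then R = B(k−1)f/C = k*(k - 4)*(k + 3)/(7*k - 3), so s_k = R(k)·t_k = -2*k*(k - 4)/((k + 1)*(k + 2)).
Check: Δs_k = 2*(3 - 7*k)/(k**3 + 6*k**2 + 11*k + 6). ✓
Σ_(k=2)^(9) t_k = s_(10) − s_(2) = -10/11 − (2/3) = -52/33.

Σ = -52/33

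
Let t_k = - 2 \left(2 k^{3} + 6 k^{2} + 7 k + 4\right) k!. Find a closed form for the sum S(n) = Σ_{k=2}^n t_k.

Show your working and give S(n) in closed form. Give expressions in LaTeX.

S(n) = - 4 n^{3} n! - 16 n^{2} n! - 18 n n! - 6 n! + 44

r(k) = (2*k**4 + 14*k**3 + 37*k**2 + 44*k + 19)/(2*k**3 + 6*k**2 + 7*k + 4) after simplifying.
Gosper form: A/B · C(k+1)/C(k) with A=k + 1, B=1, C=k**3 + 3*k**2 + 7*k/2 + 2.
Key eq: (k + 1)·f(k+1) = (1)·f(k) + (k**3 + 3*k**2 + 7*k/2 + 2).
Degrees (1,0,3) ⇒ d ≤ 2.
Coefficient equations give f(k) = (2*k**2 + 2*k - 1)/2.
R(k) = B(k−1)·f(k)/C(k) = (2*k**2 + 2*k - 1)/(2*k**3 + 6*k**2 + 7*k + 4); s_k = R·t_k = -2*(2*k**2 + 2*k - 1)*factorial(k).
Verify: -2*(2*k**3 + 6*k**2 + 7*k + 4)*factorial(k) matches t_k.
Σ_(k=2)^n t_k = s_(n+1) − s_(2) = (-2*(2*n**2 + 6*n + 3)*factorial(n + 1)) − (-44), i.e. -4*n**3*factorial(n) - 16*n**2*factorial(n) - 18*n*factorial(n) - 6*factorial(n) + 44.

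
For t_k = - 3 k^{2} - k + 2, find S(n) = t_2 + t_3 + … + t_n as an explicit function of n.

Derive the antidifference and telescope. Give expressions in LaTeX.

S(n) = - n^{3} - 2 n^{2} + n + 2

t_(k+1)/t_k = (k + 3*(k + 1)**2 - 1)/(3*k**2 + k - 2).
So A=1 and B=1, with C=k**2 + k/3 - 2/3.
Key eq: (1)·f(k+1) = (1)·f(k) + (k**2 + k/3 - 2/3).
From deg A=0, deg B=0, deg C=2: d=3.
Solve for f: f(k) = k*(k - 2)*(k + 1)/3 (degree 3 ≤ 3).
Get s_k = R·t_k = k*(-k**2 + k + 2) with R(k) = B(k−1)f(k)/C(k) = k*(k - 2)/(3*k - 2).
Δs = -3*k**2 - k + 2, as required.
Σ_(k=2)^n t_k = s_(n+1) − s_(2) = (-n**3 - 2*n**2 + n + 2) − (0), i.e. -n**3 - 2*n**2 + n + 2.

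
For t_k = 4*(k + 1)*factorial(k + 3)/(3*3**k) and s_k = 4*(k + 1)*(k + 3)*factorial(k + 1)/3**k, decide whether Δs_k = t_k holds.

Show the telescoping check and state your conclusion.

Invalid: residual -4*(k**2 + 3*k - 1)*factorial(k + 1)/(3*3**k) ≠ 0.

s_(k+1) = 4*(k + 2)*(k + 4)*factorial(k + 2)/(3*3**k)
s_(k+1) − s_k = 4*(k**3 + 5*k**2 + 8*k + 7)*factorial(k + 1)/(3*3**k)
(s_(k+1) − s_k) − t_k = -4*(k**2 + 3*k - 1)*factorial(k + 1)/(3*3**k)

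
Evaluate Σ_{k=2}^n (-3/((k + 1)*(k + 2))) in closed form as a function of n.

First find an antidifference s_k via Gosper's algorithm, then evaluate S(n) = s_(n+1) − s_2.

S(n) = (1 - n)/(n + 2)

Step 1: r(k) = (k + 1)/(k + 3).
A = k + 1, B = k + 3, C = 1.
Need (k + 1)·f(k+1) − (k + 2)·f(k) = 1.
deg f ≤ 1 (via 1,1,0).
Match coefficients ⇒ f(k) = k.
Then R = B(k−1)f/C = k*(k + 2), so s_k = R(k)·t_k = -3*k/(k + 1).
s_(k+1) − s_k = -3/(k**2 + 3*k + 2) = t_k.
Evaluate: s_(n+1) = 3*(-n - 1)/(n + 2); subtract s_(2) = -2 ⇒ S(n) = (1 - n)/(n + 2).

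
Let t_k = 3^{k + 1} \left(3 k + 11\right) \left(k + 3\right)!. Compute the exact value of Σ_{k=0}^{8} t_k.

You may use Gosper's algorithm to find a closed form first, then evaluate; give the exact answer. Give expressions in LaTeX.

Σ = 28284565478382

Compute t_(k+1)/t_k: get 3*(k + 4)*(3*k + 14)/(3*k + 11).
Take A(k)=3*k + 12, B(k)=1, C(k)=k + 11/3.
f must satisfy (3*k + 12)·f(k+1) − (1)·f(k) = k + 11/3.
From deg A=1, deg B=0, deg C=1: d=0.
Match coefficients ⇒ f(k) = 1/3.
Then R = B(k−1)f/C = 1/(3*k + 11), so s_k = R(k)·t_k = 3**(k + 1)*factorial(k + 3).
Verify: 3**(k + 1)*(3*k + 11)*factorial(k + 3) matches t_k.
Telescoping: Σ = s_(9) − s_(0) = 28284565478400 − (18) = 28284565478382.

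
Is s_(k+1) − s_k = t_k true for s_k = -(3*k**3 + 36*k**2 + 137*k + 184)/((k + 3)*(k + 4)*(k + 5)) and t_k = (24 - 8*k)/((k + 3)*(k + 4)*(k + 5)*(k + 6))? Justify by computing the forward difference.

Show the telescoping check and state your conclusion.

s_(k+1) = (-137*k - 3*(k + 1)**3 - 36*(k + 1)**2 - 321)/((k + 4)*(k + 5)*(k + 6))
s_(k+1) − s_k = 8*(3 - k)/(k**4 + 18*k**3 + 119*k**2 + 342*k + 360)
(s_(k+1) − s_k) − t_k = 0

valid; difference matches t_k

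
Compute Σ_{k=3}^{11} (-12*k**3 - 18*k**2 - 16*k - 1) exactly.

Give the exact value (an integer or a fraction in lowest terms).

Ratio r(k) = (12*k**3 + 54*k**2 + 88*k + 47)/(12*k**3 + 18*k**2 + 16*k + 1).
Factor: A=1; B=1; C=k**3 + 3*k**2/2 + 4*k/3 + 1/12.
f must satisfy (1)·f(k+1) − (1)·f(k) = k**3 + 3*k**2/2 + 4*k/3 + 1/12.
d = 4 from the (0,0,3) case.
Solving with deg f ≤ 4: f(k) = k*(3*k**3 + 2*k - 4)/12.
So s_k = (B(k−1)f/C)·t_k = (k*(3*k**3 + 2*k - 4)/(12*k**3 + 18*k**2 + 16*k + 1))·t_k = k*(-3*k**3 - 2*k + 4).
Verify: -12*k**3 - 18*k**2 - 16*k - 1 matches t_k.
Sum = s_(12) − s_(3); s_(12) = -62448, s_(3) = -249 ⇒ -62199.

Σ = -62199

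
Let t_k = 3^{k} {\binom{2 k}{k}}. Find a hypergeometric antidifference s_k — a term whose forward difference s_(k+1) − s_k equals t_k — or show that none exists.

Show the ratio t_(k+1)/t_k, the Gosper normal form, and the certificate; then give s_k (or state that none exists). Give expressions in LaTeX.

t_(k+1)/t_k = 6*(2*k + 1)/(k + 1).
Normal form (A,B,C) = (12*k + 6, k + 1, 1).
Set up (12*k + 6)·f(k+1) − (k)·f(k) − (1) = 0.
From deg A=1, deg B=1, deg C=0: d=-1.
deg f ≤ -1 is impossible — no certificate.

not Gosper-summable; s_k does not exist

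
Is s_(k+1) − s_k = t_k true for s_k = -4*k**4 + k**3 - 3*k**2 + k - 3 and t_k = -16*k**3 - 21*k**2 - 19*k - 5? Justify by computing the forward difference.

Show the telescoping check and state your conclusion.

Valid — Δs_k = t_k.

s_(k+1) = k - 4*(k + 1)**4 + (k + 1)**3 - 3*(k + 1)**2 - 2
s_(k+1) − s_k = -16*k**3 - 21*k**2 - 19*k - 5
(s_(k+1) − s_k) − t_k = 0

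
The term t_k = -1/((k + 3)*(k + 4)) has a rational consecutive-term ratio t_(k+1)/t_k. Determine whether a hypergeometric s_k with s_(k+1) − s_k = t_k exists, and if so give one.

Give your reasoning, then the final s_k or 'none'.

s_k = -k/(3*k + 9)

The ratio is (k + 3)/(k + 5).
Take A(k)=k + 3, B(k)=k + 5, C(k)=1.
Need (k + 3)·f(k+1) − (k + 4)·f(k) = 1.
deg f ≤ 1 (via 1,1,0).
Solve for f: f(k) = k/3 (degree 1 ≤ 1).
Then R = B(k−1)f/C = k*(k + 4)/3, so s_k = R(k)·t_k = -k/(3*k + 9).
Check: Δs_k = -1/(k**2 + 7*k + 12). ✓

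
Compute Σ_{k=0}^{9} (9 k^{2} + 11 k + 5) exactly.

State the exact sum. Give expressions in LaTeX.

Σ = 3110

Step 1: r(k) = (9*k**2 + 29*k + 25)/(9*k**2 + 11*k + 5).
Factor: A=1; B=1; C=k**2 + 11*k/9 + 5/9.
Set up (1)·f(k+1) − (1)·f(k) − (k**2 + 11*k/9 + 5/9) = 0.
deg f ≤ 3 (via 0,0,2).
Coefficient equations give f(k) = k*(3*k**2 + k + 1)/9.
Get s_k = R·t_k = k*(3*k**2 + k + 1) with R(k) = B(k−1)f(k)/C(k) = k*(3*k**2 + k + 1)/(9*k**2 + 11*k + 5).
Verify: 9*k**2 + 11*k + 5 matches t_k.
Sum = s_(10) − s_(0); s_(10) = 3110, s_(0) = 0 ⇒ 3110.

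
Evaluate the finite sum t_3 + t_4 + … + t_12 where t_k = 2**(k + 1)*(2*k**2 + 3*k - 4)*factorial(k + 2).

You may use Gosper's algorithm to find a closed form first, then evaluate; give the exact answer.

Ratio r(k) = 2*(2*k**3 + 13*k**2 + 22*k + 3)/(2*k**2 + 3*k - 4).
Take A(k)=2*k + 6, B(k)=1, C(k)=k**2 + 3*k/2 - 2.
Set up (2*k + 6)·f(k+1) − (1)·f(k) − (k**2 + 3*k/2 - 2) = 0.
Bound: deg f ≤ 1.
Solving with deg f ≤ 1: f(k) = (k - 2)/2.
R(k) = B(k−1)·f(k)/C(k) = (k - 2)/(2*k**2 + 3*k - 4); s_k = R·t_k = 2**(k + 1)*(k - 2)*factorial(k + 2).
Check: Δs_k = 2**(k + 1)*(2*k**2 + 3*k - 4)*factorial(k + 2). ✓
Telescoping: Σ = s_(13) − s_(3) = 235674305298432000 − (1920) = 235674305298430080.

Σ = 235674305298430080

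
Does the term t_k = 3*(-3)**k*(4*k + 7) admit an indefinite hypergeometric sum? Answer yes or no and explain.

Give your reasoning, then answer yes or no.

t_(k+1)/t_k = 3*(-4*k - 11)/(4*k + 7).
Factor: A=-3; B=1; C=k + 7/4.
Set up (-3)·f(k+1) − (1)·f(k) − (k + 7/4) = 0.
Bound: deg f ≤ 1.
Match coefficients ⇒ f(k) = -(k + 1)/4.
R(k) = B(k−1)·f(k)/C(k) = -(k + 1)/(4*k + 7); s_k = R·t_k = (-3)**(k + 1)*(k + 1).
s_(k+1) − s_k = 3*(-3)**k*(4*k + 7) = t_k.

Yes. s_k = (-3)**(k + 1)*(k + 1).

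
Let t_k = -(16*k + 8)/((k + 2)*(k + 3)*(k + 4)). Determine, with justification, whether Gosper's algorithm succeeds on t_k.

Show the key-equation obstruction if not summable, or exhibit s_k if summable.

Yes. s_k = -2*k*(5*k + 1)/(3*(k + 2)*(k + 3)).

Compute t_(k+1)/t_k: get (k + 2)*(2*k + 3)/((k + 5)*(2*k + 1)).
So A=k + 2 and B=k + 5, with C=k + 1/2.
Key eq: (k + 2)·f(k+1) = (k + 4)·f(k) + (k + 1/2).
d = 2 from the (1,1,1) case.
Solving with deg f ≤ 2: f(k) = k*(5*k + 1)/24.
Get s_k = R·t_k = -2*k*(5*k + 1)/(3*(k + 2)*(k + 3)) with R(k) = B(k−1)f(k)/C(k) = k*(k + 4)*(5*k + 1)/(12*(2*k + 1)).
Check: Δs_k = 8*(-2*k - 1)/(k**3 + 9*k**2 + 26*k + 24). ✓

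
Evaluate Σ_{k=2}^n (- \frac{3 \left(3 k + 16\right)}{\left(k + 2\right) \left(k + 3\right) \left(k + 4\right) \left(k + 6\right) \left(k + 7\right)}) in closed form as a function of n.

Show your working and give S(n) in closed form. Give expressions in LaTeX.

The ratio is (k + 2)*(k + 6)*(3*k + 19)/((k + 5)*(k + 8)*(3*k + 16)).
Take A(k)=k + 2, B(k)=k + 8, C(k)=k**2 + 31*k/3 + 80/3.
Set up (k + 2)·f(k+1) − (k + 7)·f(k) − (k**2 + 31*k/3 + 80/3) = 0.
Bound: deg f ≤ 5.
Solve for f: f(k) = k*(k + 4)*(k + 5)*(k**2 + 11*k + 36)/108 (degree 5 ≤ 5).
Certificate R = B(k−1)f/C = k*(k + 4)*(k + 7)*(k**2 + 11*k + 36)/(36*(3*k + 16)) gives s_k = k*(-k**2 - 11*k - 36)/(12*(k**3 + 11*k**2 + 36*k + 36)).
Δs = 3*(-3*k - 16)/(k**5 + 22*k**4 + 185*k**3 + 740*k**2 + 1404*k + 1008), as required.
Σ_(k=2)^n t_k = s_(n+1) − s_(2) = ((-n**3 - 14*n**2 - 61*n - 48)/(12*(n**3 + 14*n**2 + 61*n + 84))) − (-31/480), i.e. 3*(-n**3 - 14*n**2 - 61*n + 76)/(160*(n**3 + 14*n**2 + 61*n + 84)).

S(n) = \frac{3 \left(- n^{3} - 14 n^{2} - 61 n + 76\right)}{160 \left(n^{3} + 14 n^{2} + 61 n + 84\right)}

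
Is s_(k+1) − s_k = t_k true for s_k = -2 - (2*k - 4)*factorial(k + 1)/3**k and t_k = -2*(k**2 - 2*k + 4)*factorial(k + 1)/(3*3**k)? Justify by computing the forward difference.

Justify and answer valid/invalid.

valid (s_(k+1) − s_k reduces to t_k)

s_(k+1) = -3**(-k - 1)*(2*k - 2)*factorial(k + 2) - 2
s_(k+1) − s_k = -2*(k**2 - 2*k + 4)*factorial(k + 1)/(3*3**k)
(s_(k+1) − s_k) − t_k = 0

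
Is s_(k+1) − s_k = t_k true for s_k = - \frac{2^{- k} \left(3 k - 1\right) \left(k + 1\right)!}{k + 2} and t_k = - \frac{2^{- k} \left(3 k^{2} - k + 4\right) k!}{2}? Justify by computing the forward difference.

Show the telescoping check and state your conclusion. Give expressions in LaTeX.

s_(k+1) = -(3*k + 2)*factorial(k + 2)/(2*2**k*(k + 3))
s_(k+1) − s_k = -(3*k**3 + 8*k**2 + 4*k + 14)*factorial(k + 1)/(2*2**k*(k + 2)*(k + 3))
(s_(k+1) − s_k) − t_k = (3*k**3 + 5*k**2 - 4*k + 10)*factorial(k)/(2*2**k*(k + 2)*(k + 3))

Invalid: residual \frac{2^{- k} \left(3 k^{3} + 5 k^{2} - 4 k + 10\right) k!}{2 \left(k + 2\right) \left(k + 3\right)} ≠ 0.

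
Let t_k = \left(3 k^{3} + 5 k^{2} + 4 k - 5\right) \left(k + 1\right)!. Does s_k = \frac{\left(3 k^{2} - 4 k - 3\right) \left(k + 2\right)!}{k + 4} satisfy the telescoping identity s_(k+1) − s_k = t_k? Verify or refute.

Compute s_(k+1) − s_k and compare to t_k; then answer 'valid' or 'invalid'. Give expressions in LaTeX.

s_(k+1) = (3*k**2 + 2*k - 4)*factorial(k + 3)/(k + 5)
s_(k+1) − s_k = (3*k**4 + 20*k**3 + 35*k**2 + 19*k - 33)*factorial(k + 2)/((k + 4)*(k + 5))
(s_(k+1) − s_k) − t_k = -2*(3*k**4 + 17*k**3 + 21*k**2 + 15*k - 17)*factorial(k + 1)/((k + 4)*(k + 5))

Invalid: residual - \frac{2 \left(3 k^{4} + 17 k^{3} + 21 k^{2} + 15 k - 17\right) \left(k + 1\right)!}{\left(k + 4\right) \left(k + 5\right)} ≠ 0.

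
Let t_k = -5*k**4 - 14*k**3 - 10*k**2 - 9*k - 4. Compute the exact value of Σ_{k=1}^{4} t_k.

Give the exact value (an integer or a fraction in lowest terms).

t_(k+1)/t_k = (5*k**4 + 34*k**3 + 82*k**2 + 91*k + 42)/(5*k**4 + 14*k**3 + 10*k**2 + 9*k + 4).
Take A(k)=1, B(k)=1, C(k)=k**4 + 14*k**3/5 + 2*k**2 + 9*k/5 + 4/5.
Set up (1)·f(k+1) − (1)·f(k) − (k**4 + 14*k**3/5 + 2*k**2 + 9*k/5 + 4/5) = 0.
d = 5 from the (0,0,4) case.
Coefficient equations give f(k) = k*(k**4 + k**3 - 2*k**2 + 3*k + 1)/5.
Then R = B(k−1)f/C = k*(k**4 + k**3 - 2*k**2 + 3*k + 1)/(5*k**4 + 14*k**3 + 10*k**2 + 9*k + 4), so s_k = R(k)·t_k = k*(-k**4 - k**3 + 2*k**2 - 3*k - 1).
Check: Δs_k = -5*k**4 - 14*k**3 - 10*k**2 - 9*k - 4. ✓
Σ_(k=1)^(4) t_k = s_(5) − s_(1) = -3580 − (-4) = -3576.

Σ = -3576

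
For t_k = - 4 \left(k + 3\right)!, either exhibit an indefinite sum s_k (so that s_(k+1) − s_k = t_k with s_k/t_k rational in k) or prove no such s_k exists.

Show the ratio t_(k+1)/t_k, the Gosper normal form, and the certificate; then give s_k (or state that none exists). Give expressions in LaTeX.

Ratio r(k) = k + 4.
Gosper form: A/B · C(k+1)/C(k) with A=k + 4, B=1, C=1.
f must satisfy (k + 4)·f(k+1) − (1)·f(k) = 1.
deg f ≤ -1 (via 1,0,0).
d = -1 < 0 ⇒ no nonzero polynomial f; not summable.

none (Gosper's algorithm certifies no s_k)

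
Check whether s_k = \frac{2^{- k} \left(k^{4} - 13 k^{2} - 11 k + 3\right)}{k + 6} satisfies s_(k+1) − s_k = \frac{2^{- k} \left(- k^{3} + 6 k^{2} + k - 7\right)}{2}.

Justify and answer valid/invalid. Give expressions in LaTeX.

s_(k+1) = (-11*k + (k + 1)**4 - 13*(k + 1)**2 - 8)/(2*2**k*(k + 7))
s_(k+1) − s_k = (-k**5 - 4*k**4 + 43*k**3 + 129*k**2 - 70*k - 162)/(2*2**k*(k**2 + 13*k + 42))
(s_(k+1) − s_k) − t_k = 3*(k**4 + 2*k**3 - 43*k**2 - 7*k + 44)/(2*2**k*(k**2 + 13*k + 42))

Invalid: residual \frac{3 \cdot 2^{- k} \left(k^{4} + 2 k^{3} - 43 k^{2} - 7 k + 44\right)}{2 \left(k^{2} + 13 k + 42\right)} ≠ 0.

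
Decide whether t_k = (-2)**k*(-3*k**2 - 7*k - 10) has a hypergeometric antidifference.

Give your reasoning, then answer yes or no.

Yes. s_k = (-2)**k*(k**2 + k + 2).

t_(k+1)/t_k = 2*(-3*k**2 - 13*k - 20)/(3*k**2 + 7*k + 10).
Normal form (A,B,C) = (-2, 1, k**2 + 7*k/3 + 10/3).
Need (-2)·f(k+1) − (1)·f(k) = k**2 + 7*k/3 + 10/3.
Bound: deg f ≤ 2.
Match coefficients ⇒ f(k) = -(k**2 + k + 2)/3.
R(k) = B(k−1)·f(k)/C(k) = -(k**2 + k + 2)/(3*k**2 + 7*k + 10); s_k = R·t_k = (-2)**k*(k**2 + k + 2).
Δs = (-2)**k*(-3*k**2 - 7*k - 10), as required.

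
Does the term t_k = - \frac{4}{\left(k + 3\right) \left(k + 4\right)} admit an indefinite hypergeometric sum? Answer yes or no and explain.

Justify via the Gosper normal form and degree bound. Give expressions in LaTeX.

Yes. s_k = - \frac{4 k}{3 k + 9}.

Compute t_(k+1)/t_k: get (k + 3)/(k + 5).
Gosper form: A/B · C(k+1)/C(k) with A=k + 3, B=k + 5, C=1.
Set up (k + 3)·f(k+1) − (k + 4)·f(k) − (1) = 0.
d = 1 from the (1,1,0) case.
Coefficient equations give f(k) = k/3.
Certificate R = B(k−1)f/C = k*(k + 4)/3 gives s_k = -4*k/(3*k + 9).
Verify: -4/(k**2 + 7*k + 12) matches t_k.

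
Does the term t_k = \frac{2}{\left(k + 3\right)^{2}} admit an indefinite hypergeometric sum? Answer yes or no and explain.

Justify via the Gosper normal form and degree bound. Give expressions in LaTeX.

No — key equation has no polynomial f.

Ratio r(k) = (k + 3)**2/(k + 4)**2.
So A=k**2 + 6*k + 9 and B=k**2 + 8*k + 16, with C=1.
f must satisfy (k**2 + 6*k + 9)·f(k+1) − (k**2 + 6*k + 9)·f(k) = 1.
From deg A=2, deg B=2, deg C=0: d=0.
Write f(k) = c0. Then LHS − RHS = -1, requiring -1 = 0: contradictory. No certificate.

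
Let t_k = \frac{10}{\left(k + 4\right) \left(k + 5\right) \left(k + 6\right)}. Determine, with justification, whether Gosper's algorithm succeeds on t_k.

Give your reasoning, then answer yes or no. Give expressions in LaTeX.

Yes. s_k = \frac{k \left(k + 9\right)}{4 \left(k + 4\right) \left(k + 5\right)}.

r(k) = (k + 4)/(k + 7) after simplifying.
Take A(k)=k + 4, B(k)=k + 7, C(k)=1.
Set up (k + 4)·f(k+1) − (k + 6)·f(k) − (1) = 0.
Degrees (1,1,0) ⇒ d ≤ 2.
A polynomial solution: f(k) = k*(k + 9)/40.
R(k) = B(k−1)·f(k)/C(k) = k*(k + 6)*(k + 9)/40; s_k = R·t_k = k*(k + 9)/(4*(k + 4)*(k + 5)).
s_(k+1) − s_k = 10/(k**3 + 15*k**2 + 74*k + 120) = t_k.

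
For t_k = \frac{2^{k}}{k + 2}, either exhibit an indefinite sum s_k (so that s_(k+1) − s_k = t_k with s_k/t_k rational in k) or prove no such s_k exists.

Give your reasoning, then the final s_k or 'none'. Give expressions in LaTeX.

none — t_k is not Gosper-summable

Step 1: r(k) = 2*(k + 2)/(k + 3).
Gosper form: A/B · C(k+1)/C(k) with A=2*k + 4, B=k + 3, C=1.
Key eq: (2*k + 4)·f(k+1) = (k + 2)·f(k) + (1).
From deg A=1, deg B=1, deg C=0: d=-1.
d = -1 < 0 ⇒ no nonzero polynomial f; not summable.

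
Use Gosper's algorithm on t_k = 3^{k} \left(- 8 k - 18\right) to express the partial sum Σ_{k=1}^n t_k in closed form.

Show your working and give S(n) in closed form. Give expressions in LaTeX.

S(n) = - 12 \cdot 3^{n} n - 21 \cdot 3^{n} + 21

Compute t_(k+1)/t_k: get 3*(4*k + 13)/(4*k + 9).
Take A(k)=3, B(k)=1, C(k)=k + 9/4.
Key eq: (3)·f(k+1) = (1)·f(k) + (k + 9/4).
Degrees (0,0,1) ⇒ d ≤ 1.
Solve for f: f(k) = (4*k + 3)/8 (degree 1 ≤ 1).
R(k) = B(k−1)·f(k)/C(k) = (4*k + 3)/(2*(4*k + 9)); s_k = R·t_k = 3**k*(-4*k - 3).
Check: Δs_k = 3**k*(-8*k - 18). ✓
Σ_(k=1)^n t_k = s_(n+1) − s_(1) = (3**(n + 1)*(-4*n - 7)) − (-21), i.e. -12*3**n*n - 21*3**n + 21.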